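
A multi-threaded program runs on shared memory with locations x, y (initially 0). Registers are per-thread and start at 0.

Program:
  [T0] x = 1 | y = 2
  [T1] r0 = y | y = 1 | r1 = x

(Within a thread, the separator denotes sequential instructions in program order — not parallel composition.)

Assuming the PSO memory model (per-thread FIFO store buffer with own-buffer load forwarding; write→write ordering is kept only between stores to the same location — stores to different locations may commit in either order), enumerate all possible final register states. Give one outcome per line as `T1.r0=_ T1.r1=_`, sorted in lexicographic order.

outcome vector order: (T1.r0,T1.r1)
|PSO outcomes| = 4

T1.r0=0 T1.r1=0
T1.r0=0 T1.r1=1
T1.r0=2 T1.r1=0
T1.r0=2 T1.r1=1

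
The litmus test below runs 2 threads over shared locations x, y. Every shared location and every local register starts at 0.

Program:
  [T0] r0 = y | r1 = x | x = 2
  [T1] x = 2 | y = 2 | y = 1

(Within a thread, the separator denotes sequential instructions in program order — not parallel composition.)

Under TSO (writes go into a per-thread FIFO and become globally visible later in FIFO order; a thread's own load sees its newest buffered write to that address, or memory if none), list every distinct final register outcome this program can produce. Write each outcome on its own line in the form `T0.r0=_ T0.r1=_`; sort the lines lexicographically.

T0.r0=0 T0.r1=0
T0.r0=0 T0.r1=2
T0.r0=1 T0.r1=2
T0.r0=2 T0.r1=2

outcome vector order: (T0.r0,T0.r1)
|TSO outcomes| = 4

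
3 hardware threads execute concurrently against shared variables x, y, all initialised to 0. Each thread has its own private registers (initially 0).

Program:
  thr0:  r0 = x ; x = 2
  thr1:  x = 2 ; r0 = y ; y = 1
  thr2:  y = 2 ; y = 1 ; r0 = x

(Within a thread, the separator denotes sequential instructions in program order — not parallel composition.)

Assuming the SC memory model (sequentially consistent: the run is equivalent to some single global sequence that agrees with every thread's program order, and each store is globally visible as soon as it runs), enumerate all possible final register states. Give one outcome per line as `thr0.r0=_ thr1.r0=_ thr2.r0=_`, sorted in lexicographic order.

outcome vector order: (thr0.r0,thr1.r0,thr2.r0)
|SC outcomes| = 8

thr0.r0=0 thr1.r0=0 thr2.r0=2
thr0.r0=0 thr1.r0=1 thr2.r0=0
thr0.r0=0 thr1.r0=1 thr2.r0=2
thr0.r0=0 thr1.r0=2 thr2.r0=2
thr0.r0=2 thr1.r0=0 thr2.r0=2
thr0.r0=2 thr1.r0=1 thr2.r0=0
thr0.r0=2 thr1.r0=1 thr2.r0=2
thr0.r0=2 thr1.r0=2 thr2.r0=2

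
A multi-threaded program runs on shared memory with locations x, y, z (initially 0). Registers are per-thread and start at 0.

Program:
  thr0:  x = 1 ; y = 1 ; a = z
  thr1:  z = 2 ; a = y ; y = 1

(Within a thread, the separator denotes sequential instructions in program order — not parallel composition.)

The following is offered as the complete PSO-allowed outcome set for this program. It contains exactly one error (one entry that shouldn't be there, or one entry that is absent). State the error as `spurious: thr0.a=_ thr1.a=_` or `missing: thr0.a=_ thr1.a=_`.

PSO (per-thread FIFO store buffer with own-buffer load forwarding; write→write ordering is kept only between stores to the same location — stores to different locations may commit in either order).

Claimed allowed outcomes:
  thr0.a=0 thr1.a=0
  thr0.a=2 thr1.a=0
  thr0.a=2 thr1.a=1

missing: thr0.a=0 thr1.a=1

outcome vector order: (thr0.a,thr1.a)
[PSO] allowed = {00; 01; 20; 21}
PSO∖claimed = {01}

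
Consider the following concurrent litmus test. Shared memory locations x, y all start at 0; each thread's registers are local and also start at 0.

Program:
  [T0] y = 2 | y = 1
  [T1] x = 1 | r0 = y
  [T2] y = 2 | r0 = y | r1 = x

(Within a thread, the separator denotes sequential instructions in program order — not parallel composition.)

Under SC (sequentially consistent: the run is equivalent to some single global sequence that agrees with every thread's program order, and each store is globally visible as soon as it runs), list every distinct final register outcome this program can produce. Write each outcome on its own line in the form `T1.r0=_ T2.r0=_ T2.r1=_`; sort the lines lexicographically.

T1.r0=0 T2.r0=1 T2.r1=1
T1.r0=0 T2.r0=2 T2.r1=1
T1.r0=1 T2.r0=1 T2.r1=0
T1.r0=1 T2.r0=1 T2.r1=1
T1.r0=1 T2.r0=2 T2.r1=0
T1.r0=1 T2.r0=2 T2.r1=1
T1.r0=2 T2.r0=1 T2.r1=1
T1.r0=2 T2.r0=2 T2.r1=0
T1.r0=2 T2.r0=2 T2.r1=1

outcome vector order: (T1.r0,T2.r0,T2.r1)
|SC outcomes| = 9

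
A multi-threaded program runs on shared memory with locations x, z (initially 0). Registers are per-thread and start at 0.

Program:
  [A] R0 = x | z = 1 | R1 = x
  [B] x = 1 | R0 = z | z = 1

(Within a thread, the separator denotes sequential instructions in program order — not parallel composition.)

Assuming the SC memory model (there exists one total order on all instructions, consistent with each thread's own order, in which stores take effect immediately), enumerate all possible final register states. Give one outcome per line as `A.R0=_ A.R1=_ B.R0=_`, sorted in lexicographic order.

A.R0=0 A.R1=0 B.R0=1
A.R0=0 A.R1=1 B.R0=0
A.R0=0 A.R1=1 B.R0=1
A.R0=1 A.R1=1 B.R0=0
A.R0=1 A.R1=1 B.R0=1

outcome vector order: (A.R0,A.R1,B.R0)
|SC outcomes| = 5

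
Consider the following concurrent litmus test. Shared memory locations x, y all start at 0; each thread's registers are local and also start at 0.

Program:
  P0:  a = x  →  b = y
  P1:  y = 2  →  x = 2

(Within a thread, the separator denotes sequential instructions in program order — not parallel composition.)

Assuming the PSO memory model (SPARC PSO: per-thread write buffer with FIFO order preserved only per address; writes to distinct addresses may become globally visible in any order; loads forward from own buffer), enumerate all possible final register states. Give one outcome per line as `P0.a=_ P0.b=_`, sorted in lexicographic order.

outcome vector order: (P0.a,P0.b)
|PSO outcomes| = 4

P0.a=0 P0.b=0
P0.a=0 P0.b=2
P0.a=2 P0.b=0
P0.a=2 P0.b=2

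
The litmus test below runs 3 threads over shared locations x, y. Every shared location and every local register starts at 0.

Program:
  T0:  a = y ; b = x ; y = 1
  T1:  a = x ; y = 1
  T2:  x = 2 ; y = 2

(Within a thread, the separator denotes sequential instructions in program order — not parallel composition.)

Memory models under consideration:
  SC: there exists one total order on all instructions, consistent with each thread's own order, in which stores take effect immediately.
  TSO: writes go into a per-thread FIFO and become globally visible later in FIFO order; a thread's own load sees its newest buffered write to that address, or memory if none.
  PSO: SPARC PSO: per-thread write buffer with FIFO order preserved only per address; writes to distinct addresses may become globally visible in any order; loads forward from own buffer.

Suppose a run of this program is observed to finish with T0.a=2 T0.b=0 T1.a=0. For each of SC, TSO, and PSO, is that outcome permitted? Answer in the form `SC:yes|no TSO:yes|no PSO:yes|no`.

SC:no TSO:no PSO:yes

outcome vector order: (T0.a,T0.b,T1.a)
[SC] allowed = {(0,0,0), (0,0,2), (0,2,0), (0,2,2), (1,0,0), (1,2,0), (1,2,2), (2,2,0), (2,2,2)}
[TSO] allowed = {(0,0,0), (0,0,2), (0,2,0), (0,2,2), (1,0,0), (1,2,0), (1,2,2), (2,2,0), (2,2,2)}
[PSO] allowed = {(0,0,0), (0,0,2), (0,2,0), (0,2,2), (1,0,0), (1,2,0), (1,2,2), (2,0,0), (2,0,2), (2,2,0), (2,2,2)}
target (2,0,0) ∈ {PSO}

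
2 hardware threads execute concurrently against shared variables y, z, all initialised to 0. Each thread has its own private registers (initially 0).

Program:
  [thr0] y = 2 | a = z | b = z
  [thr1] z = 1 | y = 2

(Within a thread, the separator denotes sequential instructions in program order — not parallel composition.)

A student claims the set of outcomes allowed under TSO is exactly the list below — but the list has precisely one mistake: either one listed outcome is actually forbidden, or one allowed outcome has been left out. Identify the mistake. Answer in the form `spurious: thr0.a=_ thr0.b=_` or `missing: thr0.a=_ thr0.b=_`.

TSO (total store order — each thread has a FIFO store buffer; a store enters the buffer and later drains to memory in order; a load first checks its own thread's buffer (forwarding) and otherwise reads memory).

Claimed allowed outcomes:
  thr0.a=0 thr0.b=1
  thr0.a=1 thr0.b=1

missing: thr0.a=0 thr0.b=0

outcome vector order: (thr0.a,thr0.b)
[TSO] allowed = {0/0, 0/1, 1/1}
TSO∖claimed = {0/0}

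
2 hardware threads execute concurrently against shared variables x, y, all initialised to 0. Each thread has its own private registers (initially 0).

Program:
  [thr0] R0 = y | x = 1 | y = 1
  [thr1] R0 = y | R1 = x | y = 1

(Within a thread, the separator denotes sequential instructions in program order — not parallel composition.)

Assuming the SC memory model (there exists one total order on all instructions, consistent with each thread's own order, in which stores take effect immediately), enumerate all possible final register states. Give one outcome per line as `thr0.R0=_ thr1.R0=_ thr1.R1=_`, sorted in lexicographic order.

outcome vector order: (thr0.R0,thr1.R0,thr1.R1)
|SC outcomes| = 4

thr0.R0=0 thr1.R0=0 thr1.R1=0
thr0.R0=0 thr1.R0=0 thr1.R1=1
thr0.R0=0 thr1.R0=1 thr1.R1=1
thr0.R0=1 thr1.R0=0 thr1.R1=0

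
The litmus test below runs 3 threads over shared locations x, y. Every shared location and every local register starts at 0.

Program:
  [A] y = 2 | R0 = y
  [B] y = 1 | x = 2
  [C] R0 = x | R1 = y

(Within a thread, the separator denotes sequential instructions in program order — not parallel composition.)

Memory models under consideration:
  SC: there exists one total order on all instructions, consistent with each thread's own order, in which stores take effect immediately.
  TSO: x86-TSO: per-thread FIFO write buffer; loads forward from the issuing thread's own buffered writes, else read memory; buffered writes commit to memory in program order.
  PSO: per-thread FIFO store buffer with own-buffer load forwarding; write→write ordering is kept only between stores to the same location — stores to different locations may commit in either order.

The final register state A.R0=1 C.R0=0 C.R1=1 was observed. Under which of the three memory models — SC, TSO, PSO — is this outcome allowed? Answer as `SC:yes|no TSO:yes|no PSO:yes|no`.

SC:yes TSO:yes PSO:yes

outcome vector order: (A.R0,C.R0,C.R1)
[SC] allowed = {100 101 102 121 200 201 202 221 222}
[TSO] allowed = {100 101 102 121 200 201 202 221 222}
[PSO] allowed = {100 101 102 120 121 122 200 201 202 220 221 222}
target 101 ∈ {SC,TSO,PSO}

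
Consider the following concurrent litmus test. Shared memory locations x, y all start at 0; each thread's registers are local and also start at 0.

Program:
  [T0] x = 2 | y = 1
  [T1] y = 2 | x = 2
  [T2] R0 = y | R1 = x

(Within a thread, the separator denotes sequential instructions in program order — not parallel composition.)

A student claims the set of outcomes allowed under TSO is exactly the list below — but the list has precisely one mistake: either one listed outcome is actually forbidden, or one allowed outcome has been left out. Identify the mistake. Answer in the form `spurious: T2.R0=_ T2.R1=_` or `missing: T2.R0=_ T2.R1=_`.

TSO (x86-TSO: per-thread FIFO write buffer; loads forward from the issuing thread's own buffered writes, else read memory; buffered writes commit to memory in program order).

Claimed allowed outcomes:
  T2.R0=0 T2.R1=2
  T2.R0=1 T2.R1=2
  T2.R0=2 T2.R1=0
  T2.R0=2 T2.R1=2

missing: T2.R0=0 T2.R1=0

outcome vector order: (T2.R0,T2.R1)
under TSO → 00, 02, 12, 20, 22
TSO∖claimed = {00}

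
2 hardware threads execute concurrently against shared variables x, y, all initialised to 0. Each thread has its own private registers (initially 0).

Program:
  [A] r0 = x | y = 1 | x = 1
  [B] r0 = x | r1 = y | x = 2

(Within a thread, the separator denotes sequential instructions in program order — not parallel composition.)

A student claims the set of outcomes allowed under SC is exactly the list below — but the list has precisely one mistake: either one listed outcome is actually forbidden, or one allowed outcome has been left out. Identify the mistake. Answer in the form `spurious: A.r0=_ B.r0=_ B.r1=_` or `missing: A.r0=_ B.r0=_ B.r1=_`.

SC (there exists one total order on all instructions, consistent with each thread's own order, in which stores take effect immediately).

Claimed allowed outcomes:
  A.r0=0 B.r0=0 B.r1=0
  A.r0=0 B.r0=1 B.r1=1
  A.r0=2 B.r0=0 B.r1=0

missing: A.r0=0 B.r0=0 B.r1=1

outcome vector order: (A.r0,B.r0,B.r1)
under SC → 000 001 011 200
SC∖claimed = {001}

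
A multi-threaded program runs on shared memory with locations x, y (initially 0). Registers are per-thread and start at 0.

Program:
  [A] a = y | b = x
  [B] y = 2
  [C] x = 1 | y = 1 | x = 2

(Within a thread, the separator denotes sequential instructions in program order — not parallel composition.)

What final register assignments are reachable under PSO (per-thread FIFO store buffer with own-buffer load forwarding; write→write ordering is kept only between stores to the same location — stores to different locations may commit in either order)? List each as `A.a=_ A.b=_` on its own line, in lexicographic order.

A.a=0 A.b=0
A.a=0 A.b=1
A.a=0 A.b=2
A.a=1 A.b=0
A.a=1 A.b=1
A.a=1 A.b=2
A.a=2 A.b=0
A.a=2 A.b=1
A.a=2 A.b=2

outcome vector order: (A.a,A.b)
|PSO outcomes| = 9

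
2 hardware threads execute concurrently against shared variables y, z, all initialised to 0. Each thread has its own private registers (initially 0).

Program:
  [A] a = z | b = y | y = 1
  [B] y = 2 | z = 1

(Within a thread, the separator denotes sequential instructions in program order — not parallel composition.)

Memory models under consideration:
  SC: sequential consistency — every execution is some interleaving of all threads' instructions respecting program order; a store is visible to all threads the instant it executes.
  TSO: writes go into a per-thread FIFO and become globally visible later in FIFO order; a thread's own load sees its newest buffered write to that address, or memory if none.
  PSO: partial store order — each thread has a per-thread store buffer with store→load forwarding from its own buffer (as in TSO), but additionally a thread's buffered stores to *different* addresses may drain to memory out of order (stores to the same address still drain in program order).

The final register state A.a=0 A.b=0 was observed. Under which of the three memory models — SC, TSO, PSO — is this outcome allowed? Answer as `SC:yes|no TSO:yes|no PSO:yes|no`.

outcome vector order: (A.a,A.b)
under SC → 0/0, 0/2, 1/2
under TSO → 0/0, 0/2, 1/2
under PSO → 0/0, 0/2, 1/0, 1/2
target 0/0 ∈ {SC,TSO,PSO}

SC:yes TSO:yes PSO:yes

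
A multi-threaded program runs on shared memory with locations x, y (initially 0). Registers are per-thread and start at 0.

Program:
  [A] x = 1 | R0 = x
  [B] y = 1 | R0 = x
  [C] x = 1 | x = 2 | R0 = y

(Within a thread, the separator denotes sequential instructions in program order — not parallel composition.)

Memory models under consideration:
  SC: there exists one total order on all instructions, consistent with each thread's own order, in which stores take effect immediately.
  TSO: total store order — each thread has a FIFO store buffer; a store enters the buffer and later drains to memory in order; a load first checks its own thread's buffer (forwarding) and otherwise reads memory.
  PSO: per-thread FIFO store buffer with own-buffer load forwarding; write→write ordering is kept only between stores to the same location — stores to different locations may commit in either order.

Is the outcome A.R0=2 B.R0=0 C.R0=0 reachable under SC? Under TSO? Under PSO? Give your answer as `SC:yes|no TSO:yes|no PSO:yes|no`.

SC:no TSO:yes PSO:yes

outcome vector order: (A.R0,B.R0,C.R0)
SC: 9 outcomes — {(1,0,1); (1,1,0); (1,1,1); (1,2,0); (1,2,1); (2,0,1); (2,1,1); (2,2,0); (2,2,1)}
TSO: 12 outcomes — {(1,0,0); (1,0,1); (1,1,0); (1,1,1); (1,2,0); (1,2,1); (2,0,0); (2,0,1); (2,1,0); (2,1,1); (2,2,0); (2,2,1)}
PSO: 12 outcomes — {(1,0,0); (1,0,1); (1,1,0); (1,1,1); (1,2,0); (1,2,1); (2,0,0); (2,0,1); (2,1,0); (2,1,1); (2,2,0); (2,2,1)}
target (2,0,0) ∈ {TSO,PSO}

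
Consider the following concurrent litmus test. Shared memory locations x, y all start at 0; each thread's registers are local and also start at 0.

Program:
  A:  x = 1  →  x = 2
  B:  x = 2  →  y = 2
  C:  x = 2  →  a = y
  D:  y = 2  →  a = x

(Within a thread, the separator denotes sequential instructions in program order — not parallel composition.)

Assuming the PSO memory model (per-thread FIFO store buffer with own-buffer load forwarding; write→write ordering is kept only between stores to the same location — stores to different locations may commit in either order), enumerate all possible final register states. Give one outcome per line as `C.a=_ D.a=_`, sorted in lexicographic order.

outcome vector order: (C.a,D.a)
|PSO outcomes| = 6

C.a=0 D.a=0
C.a=0 D.a=1
C.a=0 D.a=2
C.a=2 D.a=0
C.a=2 D.a=1
C.a=2 D.a=2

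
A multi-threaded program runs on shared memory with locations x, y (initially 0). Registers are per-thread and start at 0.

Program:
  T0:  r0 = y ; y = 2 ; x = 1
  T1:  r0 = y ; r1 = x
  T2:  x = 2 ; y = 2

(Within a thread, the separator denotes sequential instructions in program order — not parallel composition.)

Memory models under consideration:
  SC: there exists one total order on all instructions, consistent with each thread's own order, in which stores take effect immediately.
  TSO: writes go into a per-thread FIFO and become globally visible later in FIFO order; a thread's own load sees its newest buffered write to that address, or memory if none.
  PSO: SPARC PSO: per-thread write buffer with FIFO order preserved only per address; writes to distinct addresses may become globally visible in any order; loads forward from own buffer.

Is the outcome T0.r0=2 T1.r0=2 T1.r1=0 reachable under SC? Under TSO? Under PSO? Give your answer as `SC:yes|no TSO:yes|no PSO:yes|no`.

SC:no TSO:no PSO:yes

outcome vector order: (T0.r0,T1.r0,T1.r1)
under SC → 000, 001, 002, 020, 021, 022, 200, 201, 202, 221, 222
under TSO → 000, 001, 002, 020, 021, 022, 200, 201, 202, 221, 222
under PSO → 000, 001, 002, 020, 021, 022, 200, 201, 202, 220, 221, 222
target 220 ∈ {PSO}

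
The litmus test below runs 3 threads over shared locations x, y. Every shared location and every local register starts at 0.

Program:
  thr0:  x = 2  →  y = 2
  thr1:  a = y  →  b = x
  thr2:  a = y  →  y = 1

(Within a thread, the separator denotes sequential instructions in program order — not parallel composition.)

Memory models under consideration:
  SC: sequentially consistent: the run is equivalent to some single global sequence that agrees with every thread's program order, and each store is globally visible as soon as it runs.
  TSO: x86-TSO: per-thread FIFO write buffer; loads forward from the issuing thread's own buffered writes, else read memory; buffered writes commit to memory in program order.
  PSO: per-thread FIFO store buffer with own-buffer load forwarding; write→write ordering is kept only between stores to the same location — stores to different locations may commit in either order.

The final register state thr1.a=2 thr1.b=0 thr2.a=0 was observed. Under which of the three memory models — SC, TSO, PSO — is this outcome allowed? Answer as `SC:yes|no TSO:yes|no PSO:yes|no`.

outcome vector order: (thr1.a,thr1.b,thr2.a)
SC: 9 outcomes — {000; 002; 020; 022; 100; 120; 122; 220; 222}
TSO: 9 outcomes — {000; 002; 020; 022; 100; 120; 122; 220; 222}
PSO: 12 outcomes — {000; 002; 020; 022; 100; 102; 120; 122; 200; 202; 220; 222}
target 200 ∈ {PSO}

SC:no TSO:no PSO:yes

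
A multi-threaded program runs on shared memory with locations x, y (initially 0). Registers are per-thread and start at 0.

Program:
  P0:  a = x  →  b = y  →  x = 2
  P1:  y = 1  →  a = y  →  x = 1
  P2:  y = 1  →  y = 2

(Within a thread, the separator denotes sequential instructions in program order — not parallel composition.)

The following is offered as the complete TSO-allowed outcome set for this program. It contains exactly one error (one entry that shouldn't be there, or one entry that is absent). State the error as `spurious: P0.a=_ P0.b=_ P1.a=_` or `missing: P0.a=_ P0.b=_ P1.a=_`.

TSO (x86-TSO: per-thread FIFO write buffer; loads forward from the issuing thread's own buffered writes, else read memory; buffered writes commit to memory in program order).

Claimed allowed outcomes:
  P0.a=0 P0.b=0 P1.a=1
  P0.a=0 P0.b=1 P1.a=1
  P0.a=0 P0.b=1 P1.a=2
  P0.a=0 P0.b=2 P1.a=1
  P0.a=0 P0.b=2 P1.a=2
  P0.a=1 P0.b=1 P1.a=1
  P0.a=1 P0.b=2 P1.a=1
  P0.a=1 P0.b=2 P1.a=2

missing: P0.a=0 P0.b=0 P1.a=2

outcome vector order: (P0.a,P0.b,P1.a)
under TSO → 001; 002; 011; 012; 021; 022; 111; 121; 122
TSO∖claimed = {002}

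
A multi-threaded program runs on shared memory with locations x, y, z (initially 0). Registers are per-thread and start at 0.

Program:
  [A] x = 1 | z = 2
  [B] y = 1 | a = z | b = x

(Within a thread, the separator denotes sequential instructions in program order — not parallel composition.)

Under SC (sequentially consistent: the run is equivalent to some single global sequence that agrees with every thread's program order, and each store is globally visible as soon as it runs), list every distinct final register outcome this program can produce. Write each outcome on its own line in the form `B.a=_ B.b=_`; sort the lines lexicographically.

outcome vector order: (B.a,B.b)
|SC outcomes| = 3

B.a=0 B.b=0
B.a=0 B.b=1
B.a=2 B.b=1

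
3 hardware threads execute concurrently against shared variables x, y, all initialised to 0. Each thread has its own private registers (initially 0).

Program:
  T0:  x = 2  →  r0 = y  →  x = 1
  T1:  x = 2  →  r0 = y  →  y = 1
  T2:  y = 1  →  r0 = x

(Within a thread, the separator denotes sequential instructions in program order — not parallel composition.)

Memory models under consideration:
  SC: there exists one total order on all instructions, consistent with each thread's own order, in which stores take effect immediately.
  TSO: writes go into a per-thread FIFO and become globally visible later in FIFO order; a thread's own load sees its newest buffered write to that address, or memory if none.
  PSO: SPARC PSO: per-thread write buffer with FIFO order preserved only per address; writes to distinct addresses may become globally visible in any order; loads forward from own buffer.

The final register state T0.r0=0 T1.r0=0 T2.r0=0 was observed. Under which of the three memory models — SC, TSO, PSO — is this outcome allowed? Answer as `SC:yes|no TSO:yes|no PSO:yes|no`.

outcome vector order: (T0.r0,T1.r0,T2.r0)
SC: 9 outcomes — {<0 0 1>, <0 0 2>, <0 1 1>, <0 1 2>, <1 0 1>, <1 0 2>, <1 1 0>, <1 1 1>, <1 1 2>}
TSO: 12 outcomes — {<0 0 0>, <0 0 1>, <0 0 2>, <0 1 0>, <0 1 1>, <0 1 2>, <1 0 0>, <1 0 1>, <1 0 2>, <1 1 0>, <1 1 1>, <1 1 2>}
PSO: 12 outcomes — {<0 0 0>, <0 0 1>, <0 0 2>, <0 1 0>, <0 1 1>, <0 1 2>, <1 0 0>, <1 0 1>, <1 0 2>, <1 1 0>, <1 1 1>, <1 1 2>}
target <0 0 0> ∈ {TSO,PSO}

SC:no TSO:yes PSO:yes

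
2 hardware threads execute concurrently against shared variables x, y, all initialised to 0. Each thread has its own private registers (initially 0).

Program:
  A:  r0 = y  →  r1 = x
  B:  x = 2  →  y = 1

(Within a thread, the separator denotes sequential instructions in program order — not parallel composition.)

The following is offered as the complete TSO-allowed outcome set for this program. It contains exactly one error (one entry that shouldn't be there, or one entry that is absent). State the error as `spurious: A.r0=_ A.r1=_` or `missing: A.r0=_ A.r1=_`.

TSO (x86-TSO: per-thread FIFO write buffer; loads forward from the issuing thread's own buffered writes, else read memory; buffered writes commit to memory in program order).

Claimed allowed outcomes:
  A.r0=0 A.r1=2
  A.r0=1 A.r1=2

outcome vector order: (A.r0,A.r1)
[TSO] allowed = {0/0, 0/2, 1/2}
TSO∖claimed = {0/0}

missing: A.r0=0 A.r1=0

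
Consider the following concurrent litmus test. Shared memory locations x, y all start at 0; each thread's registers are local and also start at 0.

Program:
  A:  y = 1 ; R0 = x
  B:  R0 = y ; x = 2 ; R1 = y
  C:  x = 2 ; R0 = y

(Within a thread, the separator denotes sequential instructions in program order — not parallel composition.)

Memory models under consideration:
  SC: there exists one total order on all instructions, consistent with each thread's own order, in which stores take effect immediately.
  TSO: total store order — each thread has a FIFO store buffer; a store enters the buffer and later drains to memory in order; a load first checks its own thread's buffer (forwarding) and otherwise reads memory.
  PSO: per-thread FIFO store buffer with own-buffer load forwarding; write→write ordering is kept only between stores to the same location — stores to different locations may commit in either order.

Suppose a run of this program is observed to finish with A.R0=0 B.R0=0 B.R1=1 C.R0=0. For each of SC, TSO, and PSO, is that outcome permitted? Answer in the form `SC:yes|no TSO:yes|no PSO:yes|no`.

outcome vector order: (A.R0,B.R0,B.R1,C.R0)
under SC → <0 0 1 1>, <0 1 1 1>, <2 0 0 0>, <2 0 0 1>, <2 0 1 0>, <2 0 1 1>, <2 1 1 0>, <2 1 1 1>
under TSO → <0 0 0 0>, <0 0 0 1>, <0 0 1 0>, <0 0 1 1>, <0 1 1 0>, <0 1 1 1>, <2 0 0 0>, <2 0 0 1>, <2 0 1 0>, <2 0 1 1>, <2 1 1 0>, <2 1 1 1>
under PSO → <0 0 0 0>, <0 0 0 1>, <0 0 1 0>, <0 0 1 1>, <0 1 1 0>, <0 1 1 1>, <2 0 0 0>, <2 0 0 1>, <2 0 1 0>, <2 0 1 1>, <2 1 1 0>, <2 1 1 1>
target <0 0 1 0> ∈ {TSO,PSO}

SC:no TSO:yes PSO:yes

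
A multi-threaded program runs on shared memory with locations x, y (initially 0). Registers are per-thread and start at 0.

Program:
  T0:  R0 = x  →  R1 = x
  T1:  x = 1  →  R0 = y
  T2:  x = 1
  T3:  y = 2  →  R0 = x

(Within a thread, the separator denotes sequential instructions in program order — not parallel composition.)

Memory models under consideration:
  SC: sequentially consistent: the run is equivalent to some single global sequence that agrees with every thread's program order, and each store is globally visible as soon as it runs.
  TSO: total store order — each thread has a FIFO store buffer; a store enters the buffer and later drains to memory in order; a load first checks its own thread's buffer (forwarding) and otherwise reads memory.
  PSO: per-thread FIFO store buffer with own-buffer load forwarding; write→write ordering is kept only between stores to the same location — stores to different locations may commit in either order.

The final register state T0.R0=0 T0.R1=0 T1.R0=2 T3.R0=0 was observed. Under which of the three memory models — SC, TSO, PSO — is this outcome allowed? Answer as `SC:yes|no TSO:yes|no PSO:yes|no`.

outcome vector order: (T0.R0,T0.R1,T1.R0,T3.R0)
SC: 9 outcomes — {(0,0,0,1) (0,0,2,0) (0,0,2,1) (0,1,0,1) (0,1,2,0) (0,1,2,1) (1,1,0,1) (1,1,2,0) (1,1,2,1)}
TSO: 12 outcomes — {(0,0,0,0) (0,0,0,1) (0,0,2,0) (0,0,2,1) (0,1,0,0) (0,1,0,1) (0,1,2,0) (0,1,2,1) (1,1,0,0) (1,1,0,1) (1,1,2,0) (1,1,2,1)}
PSO: 12 outcomes — {(0,0,0,0) (0,0,0,1) (0,0,2,0) (0,0,2,1) (0,1,0,0) (0,1,0,1) (0,1,2,0) (0,1,2,1) (1,1,0,0) (1,1,0,1) (1,1,2,0) (1,1,2,1)}
target (0,0,2,0) ∈ {SC,TSO,PSO}

SC:yes TSO:yes PSO:yes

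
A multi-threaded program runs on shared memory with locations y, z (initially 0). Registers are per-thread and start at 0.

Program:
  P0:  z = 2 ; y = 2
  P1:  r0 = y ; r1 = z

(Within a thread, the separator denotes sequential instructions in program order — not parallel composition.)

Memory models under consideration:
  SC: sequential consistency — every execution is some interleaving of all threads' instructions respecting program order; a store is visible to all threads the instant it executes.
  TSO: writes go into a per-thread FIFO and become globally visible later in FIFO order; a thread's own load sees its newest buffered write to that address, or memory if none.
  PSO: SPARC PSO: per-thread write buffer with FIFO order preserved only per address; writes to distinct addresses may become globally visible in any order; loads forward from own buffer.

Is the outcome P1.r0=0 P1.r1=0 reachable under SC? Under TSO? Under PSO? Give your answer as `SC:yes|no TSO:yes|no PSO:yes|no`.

SC:yes TSO:yes PSO:yes

outcome vector order: (P1.r0,P1.r1)
SC (3): 00, 02, 22
TSO (3): 00, 02, 22
PSO (4): 00, 02, 20, 22
target 00 ∈ {SC,TSO,PSO}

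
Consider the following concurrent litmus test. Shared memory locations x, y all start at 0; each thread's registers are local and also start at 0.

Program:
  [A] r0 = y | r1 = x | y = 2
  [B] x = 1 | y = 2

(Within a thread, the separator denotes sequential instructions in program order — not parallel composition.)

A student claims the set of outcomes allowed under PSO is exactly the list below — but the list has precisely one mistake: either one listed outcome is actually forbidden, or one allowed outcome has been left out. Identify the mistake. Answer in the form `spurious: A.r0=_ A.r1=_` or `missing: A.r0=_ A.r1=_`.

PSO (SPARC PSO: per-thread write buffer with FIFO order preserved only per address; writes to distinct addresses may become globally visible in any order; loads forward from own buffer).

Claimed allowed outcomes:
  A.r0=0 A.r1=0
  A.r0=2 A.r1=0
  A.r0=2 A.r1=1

missing: A.r0=0 A.r1=1

outcome vector order: (A.r0,A.r1)
PSO: 4 outcomes — {(0,0); (0,1); (2,0); (2,1)}
PSO∖claimed = {(0,1)}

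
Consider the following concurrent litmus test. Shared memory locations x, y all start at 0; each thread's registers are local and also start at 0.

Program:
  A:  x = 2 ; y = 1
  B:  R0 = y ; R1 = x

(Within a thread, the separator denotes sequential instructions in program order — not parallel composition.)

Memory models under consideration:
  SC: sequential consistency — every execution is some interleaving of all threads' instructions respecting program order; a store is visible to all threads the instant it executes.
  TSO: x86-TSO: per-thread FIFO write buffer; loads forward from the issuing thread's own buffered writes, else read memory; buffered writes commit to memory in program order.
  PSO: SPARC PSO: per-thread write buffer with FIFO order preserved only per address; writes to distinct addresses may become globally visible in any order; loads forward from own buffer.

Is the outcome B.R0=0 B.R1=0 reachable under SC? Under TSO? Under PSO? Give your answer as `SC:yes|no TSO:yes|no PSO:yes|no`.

outcome vector order: (B.R0,B.R1)
[SC] allowed = {00; 02; 12}
[TSO] allowed = {00; 02; 12}
[PSO] allowed = {00; 02; 10; 12}
target 00 ∈ {SC,TSO,PSO}

SC:yes TSO:yes PSO:yes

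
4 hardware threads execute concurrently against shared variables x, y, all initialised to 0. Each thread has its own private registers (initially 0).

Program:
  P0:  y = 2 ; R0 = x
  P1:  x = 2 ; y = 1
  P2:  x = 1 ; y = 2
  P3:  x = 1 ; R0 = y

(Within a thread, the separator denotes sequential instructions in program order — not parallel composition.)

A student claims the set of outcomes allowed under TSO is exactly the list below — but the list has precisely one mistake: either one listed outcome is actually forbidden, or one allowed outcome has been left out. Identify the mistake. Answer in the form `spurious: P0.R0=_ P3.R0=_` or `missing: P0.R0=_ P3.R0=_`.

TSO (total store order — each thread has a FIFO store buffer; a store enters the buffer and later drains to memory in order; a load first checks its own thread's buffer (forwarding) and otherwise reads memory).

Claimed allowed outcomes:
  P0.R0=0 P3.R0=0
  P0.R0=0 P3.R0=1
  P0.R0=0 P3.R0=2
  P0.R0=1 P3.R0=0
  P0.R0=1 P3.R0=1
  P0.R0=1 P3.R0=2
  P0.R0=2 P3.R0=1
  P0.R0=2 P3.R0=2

outcome vector order: (P0.R0,P3.R0)
TSO: 9 outcomes — {<0 0>, <0 1>, <0 2>, <1 0>, <1 1>, <1 2>, <2 0>, <2 1>, <2 2>}
TSO∖claimed = {<2 0>}

missing: P0.R0=2 P3.R0=0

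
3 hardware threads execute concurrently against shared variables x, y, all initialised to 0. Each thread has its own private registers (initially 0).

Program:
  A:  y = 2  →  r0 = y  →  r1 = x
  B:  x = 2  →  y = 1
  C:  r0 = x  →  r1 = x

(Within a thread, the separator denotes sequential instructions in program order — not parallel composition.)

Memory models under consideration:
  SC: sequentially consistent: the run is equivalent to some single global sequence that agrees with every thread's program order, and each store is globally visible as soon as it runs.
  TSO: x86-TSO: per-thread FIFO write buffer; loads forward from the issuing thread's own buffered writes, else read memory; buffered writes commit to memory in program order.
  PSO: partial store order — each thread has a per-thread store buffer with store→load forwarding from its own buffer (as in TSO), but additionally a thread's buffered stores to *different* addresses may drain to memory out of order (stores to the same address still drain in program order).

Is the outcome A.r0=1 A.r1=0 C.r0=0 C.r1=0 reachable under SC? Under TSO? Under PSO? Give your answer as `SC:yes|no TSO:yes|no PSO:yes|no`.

outcome vector order: (A.r0,A.r1,C.r0,C.r1)
SC (9): 1/2/0/0 1/2/0/2 1/2/2/2 2/0/0/0 2/0/0/2 2/0/2/2 2/2/0/0 2/2/0/2 2/2/2/2
TSO (9): 1/2/0/0 1/2/0/2 1/2/2/2 2/0/0/0 2/0/0/2 2/0/2/2 2/2/0/0 2/2/0/2 2/2/2/2
PSO (12): 1/0/0/0 1/0/0/2 1/0/2/2 1/2/0/0 1/2/0/2 1/2/2/2 2/0/0/0 2/0/0/2 2/0/2/2 2/2/0/0 2/2/0/2 2/2/2/2
target 1/0/0/0 ∈ {PSO}

SC:no TSO:no PSO:yes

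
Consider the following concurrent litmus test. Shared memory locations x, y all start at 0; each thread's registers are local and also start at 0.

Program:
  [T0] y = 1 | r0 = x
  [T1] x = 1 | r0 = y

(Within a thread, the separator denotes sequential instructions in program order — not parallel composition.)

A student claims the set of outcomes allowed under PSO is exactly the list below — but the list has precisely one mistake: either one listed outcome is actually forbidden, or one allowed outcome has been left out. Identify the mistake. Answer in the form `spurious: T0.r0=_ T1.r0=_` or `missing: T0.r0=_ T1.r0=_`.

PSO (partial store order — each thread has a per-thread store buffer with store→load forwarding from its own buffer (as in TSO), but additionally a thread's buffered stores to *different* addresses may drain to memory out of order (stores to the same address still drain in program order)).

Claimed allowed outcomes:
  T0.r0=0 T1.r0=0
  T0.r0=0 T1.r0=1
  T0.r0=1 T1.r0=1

outcome vector order: (T0.r0,T1.r0)
under PSO → 0/0, 0/1, 1/0, 1/1
PSO∖claimed = {1/0}

missing: T0.r0=1 T1.r0=0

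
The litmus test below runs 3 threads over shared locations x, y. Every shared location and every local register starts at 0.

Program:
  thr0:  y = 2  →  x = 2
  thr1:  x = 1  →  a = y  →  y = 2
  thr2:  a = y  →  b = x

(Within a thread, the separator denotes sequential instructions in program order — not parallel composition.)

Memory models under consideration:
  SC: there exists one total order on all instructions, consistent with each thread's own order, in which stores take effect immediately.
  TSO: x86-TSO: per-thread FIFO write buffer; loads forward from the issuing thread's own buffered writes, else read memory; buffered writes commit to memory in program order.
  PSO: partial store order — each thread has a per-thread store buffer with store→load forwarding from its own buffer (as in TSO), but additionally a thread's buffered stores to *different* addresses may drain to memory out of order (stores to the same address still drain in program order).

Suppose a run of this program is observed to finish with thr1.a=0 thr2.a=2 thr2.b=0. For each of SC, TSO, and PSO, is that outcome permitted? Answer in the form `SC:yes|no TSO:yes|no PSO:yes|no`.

SC:no TSO:yes PSO:yes

outcome vector order: (thr1.a,thr2.a,thr2.b)
SC: 11 outcomes — {<0 0 0>; <0 0 1>; <0 0 2>; <0 2 1>; <0 2 2>; <2 0 0>; <2 0 1>; <2 0 2>; <2 2 0>; <2 2 1>; <2 2 2>}
TSO: 12 outcomes — {<0 0 0>; <0 0 1>; <0 0 2>; <0 2 0>; <0 2 1>; <0 2 2>; <2 0 0>; <2 0 1>; <2 0 2>; <2 2 0>; <2 2 1>; <2 2 2>}
PSO: 12 outcomes — {<0 0 0>; <0 0 1>; <0 0 2>; <0 2 0>; <0 2 1>; <0 2 2>; <2 0 0>; <2 0 1>; <2 0 2>; <2 2 0>; <2 2 1>; <2 2 2>}
target <0 2 0> ∈ {TSO,PSO}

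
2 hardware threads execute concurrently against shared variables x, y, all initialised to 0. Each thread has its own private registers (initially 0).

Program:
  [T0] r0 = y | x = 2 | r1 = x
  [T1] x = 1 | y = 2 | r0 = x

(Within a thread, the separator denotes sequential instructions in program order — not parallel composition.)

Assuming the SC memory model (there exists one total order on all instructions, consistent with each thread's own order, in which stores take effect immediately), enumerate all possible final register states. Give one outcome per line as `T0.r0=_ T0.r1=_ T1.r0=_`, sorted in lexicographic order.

T0.r0=0 T0.r1=1 T1.r0=1
T0.r0=0 T0.r1=2 T1.r0=1
T0.r0=0 T0.r1=2 T1.r0=2
T0.r0=2 T0.r1=2 T1.r0=1
T0.r0=2 T0.r1=2 T1.r0=2

outcome vector order: (T0.r0,T0.r1,T1.r0)
|SC outcomes| = 5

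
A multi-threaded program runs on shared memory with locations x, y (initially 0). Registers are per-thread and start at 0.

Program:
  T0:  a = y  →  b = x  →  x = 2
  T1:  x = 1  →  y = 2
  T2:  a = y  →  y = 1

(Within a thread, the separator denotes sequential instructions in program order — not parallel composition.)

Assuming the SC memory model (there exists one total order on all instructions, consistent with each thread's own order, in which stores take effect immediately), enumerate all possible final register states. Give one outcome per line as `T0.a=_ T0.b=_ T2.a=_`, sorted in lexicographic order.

outcome vector order: (T0.a,T0.b,T2.a)
|SC outcomes| = 9

T0.a=0 T0.b=0 T2.a=0
T0.a=0 T0.b=0 T2.a=2
T0.a=0 T0.b=1 T2.a=0
T0.a=0 T0.b=1 T2.a=2
T0.a=1 T0.b=0 T2.a=0
T0.a=1 T0.b=1 T2.a=0
T0.a=1 T0.b=1 T2.a=2
T0.a=2 T0.b=1 T2.a=0
T0.a=2 T0.b=1 T2.a=2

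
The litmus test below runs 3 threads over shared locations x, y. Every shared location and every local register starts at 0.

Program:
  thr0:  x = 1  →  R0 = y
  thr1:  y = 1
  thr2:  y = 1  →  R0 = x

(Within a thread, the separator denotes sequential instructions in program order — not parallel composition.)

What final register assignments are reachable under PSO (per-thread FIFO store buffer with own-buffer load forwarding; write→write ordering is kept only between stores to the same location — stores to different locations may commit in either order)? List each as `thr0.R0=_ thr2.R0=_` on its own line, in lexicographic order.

outcome vector order: (thr0.R0,thr2.R0)
|PSO outcomes| = 4

thr0.R0=0 thr2.R0=0
thr0.R0=0 thr2.R0=1
thr0.R0=1 thr2.R0=0
thr0.R0=1 thr2.R0=1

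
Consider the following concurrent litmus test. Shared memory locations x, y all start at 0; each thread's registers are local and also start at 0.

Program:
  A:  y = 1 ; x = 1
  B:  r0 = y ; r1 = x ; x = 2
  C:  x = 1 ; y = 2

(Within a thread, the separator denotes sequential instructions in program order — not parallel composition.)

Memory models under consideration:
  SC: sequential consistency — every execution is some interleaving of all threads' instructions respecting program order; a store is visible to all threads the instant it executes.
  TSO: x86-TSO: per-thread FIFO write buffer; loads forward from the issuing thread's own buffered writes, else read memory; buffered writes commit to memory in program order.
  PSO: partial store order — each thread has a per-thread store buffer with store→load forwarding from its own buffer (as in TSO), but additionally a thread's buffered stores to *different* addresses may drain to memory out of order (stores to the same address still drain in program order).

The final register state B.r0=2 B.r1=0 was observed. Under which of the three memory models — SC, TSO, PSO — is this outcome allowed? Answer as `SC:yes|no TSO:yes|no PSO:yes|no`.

outcome vector order: (B.r0,B.r1)
SC (5): 00; 01; 10; 11; 21
TSO (5): 00; 01; 10; 11; 21
PSO (6): 00; 01; 10; 11; 20; 21
target 20 ∈ {PSO}

SC:no TSO:no PSO:yes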